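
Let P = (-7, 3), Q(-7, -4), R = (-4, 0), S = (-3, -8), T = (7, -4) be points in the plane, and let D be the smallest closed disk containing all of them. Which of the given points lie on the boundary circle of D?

By Welzl's lemma the MEC is supported by two points (diametrically opposite) or three points (on a circumcircle).
The minimum enclosing circle is determined by three boundary points: P, S, T.
Their circumcentre is (-1/9, -13/18) with r² = 19865/324.
The farthest remaining point Q is at distance² 18857/324 ≤ 19865/324.
The points at distance exactly r from the centre are P, S, T — 3 points.

P, S, T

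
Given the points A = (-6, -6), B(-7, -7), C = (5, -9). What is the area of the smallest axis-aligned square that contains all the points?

The bounding box has width 12 and height 3.
An axis-aligned square enclosing the set must have side ≥ max(width, height).
So the minimum side is max(12, 3) = 12.
Area = 12² = 144.

144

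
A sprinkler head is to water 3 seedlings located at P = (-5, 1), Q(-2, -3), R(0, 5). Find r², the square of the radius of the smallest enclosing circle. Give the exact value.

Side lengths²: PQ² = 25, PR² = 41, QR² = 68.
Since QR² = 68 ≥ 41 + 25 = 66, the angle opposite QR is not acute, so the smallest enclosing circle has QR as diameter.
Centre = midpoint of QR = (-1, 1), r² = 68/4 = 17.

17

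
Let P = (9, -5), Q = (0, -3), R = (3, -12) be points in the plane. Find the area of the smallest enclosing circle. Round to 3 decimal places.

Side lengths²: PQ² = 85, PR² = 85, QR² = 90.
Since QR² = 90 < 85 + 85 = 170, the triangle is acute, so the smallest enclosing circle is the circumcircle.
Circumcentre = (3.9, -6.7), r² = 28.9.
Area = π·r² = π·28.9 ≈ 90.792.

90.792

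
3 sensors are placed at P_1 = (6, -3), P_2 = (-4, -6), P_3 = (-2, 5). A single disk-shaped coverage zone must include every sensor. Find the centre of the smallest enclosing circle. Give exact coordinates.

Side lengths²: P_1P_2² = 109, P_1P_3² = 128, P_2P_3² = 125.
Since P_1P_3² = 128 < 125 + 109 = 234, the triangle is acute, so the smallest enclosing circle is the circumcircle.
Circumcentre = (-1/26, -27/26), r² = 13625/338.
Centre = (-1/26, -27/26).

(-1/26, -27/26)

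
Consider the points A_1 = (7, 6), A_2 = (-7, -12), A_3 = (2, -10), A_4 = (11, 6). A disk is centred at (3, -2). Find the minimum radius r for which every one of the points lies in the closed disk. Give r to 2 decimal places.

14.14

The required radius is the distance from (3, -2) to the farthest point.
Squared distances: 80, 200, 65, 128.
Maximum is 200, attained at A_2.
r = √200 ≈ 14.14.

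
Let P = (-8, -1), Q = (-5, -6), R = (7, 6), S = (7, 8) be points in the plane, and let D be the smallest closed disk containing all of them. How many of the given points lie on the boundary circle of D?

The minimum enclosing circle of a finite set is fixed by two of the points (as a diameter) or three (as a circumcircle).
The farthest pair is Q–S with squared distance 340. The circle on this segment as diameter has centre (1, 1) and r² = 340/4 = 85.
Check P: distance² to centre = 85 ≤ 85, so it lies inside.
All remaining points lie in this disk, and no smaller disk contains both endpoints, so this is the minimum enclosing circle.
The points at distance exactly r from the centre are P, Q, S — 3 points.

3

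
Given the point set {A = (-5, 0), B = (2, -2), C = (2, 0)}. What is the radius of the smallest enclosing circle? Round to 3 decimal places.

3.640

Side lengths²: AB² = 53, AC² = 49, BC² = 4.
Since AB² = 53 ≥ 49 + 4 = 53, the angle opposite AB is not acute, so the smallest enclosing circle has AB as diameter.
Centre = midpoint of AB = (-1.5, -1), r² = 53/4 = 13.25.
r = √(13.25) ≈ 3.640.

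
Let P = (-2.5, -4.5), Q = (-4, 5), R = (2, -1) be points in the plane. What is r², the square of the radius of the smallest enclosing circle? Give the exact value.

Side lengths²: PQ² = 92.5, PR² = 32.5, QR² = 72.
Since PQ² = 92.5 < 72 + 32.5 = 104.5, the triangle is acute, so the smallest enclosing circle is the circumcircle.
Circumcentre = (-2.65625, 0.34375), r² = 23.486328125.

23.486328125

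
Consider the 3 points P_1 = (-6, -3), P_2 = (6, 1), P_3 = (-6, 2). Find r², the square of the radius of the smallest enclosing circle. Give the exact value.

725/18

Side lengths²: P_1P_2² = 160, P_1P_3² = 25, P_2P_3² = 145.
Since P_1P_2² = 160 < 145 + 25 = 170, the triangle is acute, so the smallest enclosing circle is the circumcircle.
Circumcentre = (-1/6, -0.5), r² = 725/18.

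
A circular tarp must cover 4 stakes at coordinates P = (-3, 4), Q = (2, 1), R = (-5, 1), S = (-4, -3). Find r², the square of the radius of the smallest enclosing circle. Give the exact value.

A smallest enclosing disk is always determined by at most three of the input points on its boundary.
The minimum enclosing circle is determined by three boundary points: P, Q, S.
Their circumcentre is (-35/19, 5/19) with r² = 5525/361.
The farthest remaining point R is at distance² 3796/361 ≤ 5525/361.

5525/361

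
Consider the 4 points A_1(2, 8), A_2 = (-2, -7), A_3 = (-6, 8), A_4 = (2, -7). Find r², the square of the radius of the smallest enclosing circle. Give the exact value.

By Welzl's lemma the MEC is supported by two points (diametrically opposite) or three points (on a circumcircle).
The farthest pair is A_3–A_4 with squared distance 289. The circle on this segment as diameter has centre (-2, 0.5) and r² = 289/4 = 72.25.
Check A_1: distance² to centre = 72.25 ≤ 72.25, so it lies inside.
All remaining points lie in this disk, and no smaller disk contains both endpoints, so this is the minimum enclosing circle.

72.25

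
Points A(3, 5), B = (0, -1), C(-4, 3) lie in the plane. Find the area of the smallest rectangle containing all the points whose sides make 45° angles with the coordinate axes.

In coordinates u = x + y, v = x − y the rectangle is axis-aligned; the map (x,y)→(u,v) scales areas by 2.
u-values: 8, -1, -1; range = 8 − (-1) = 9.
v-values: -2, 1, -7; range = 1 − (-7) = 8.
Area = (9 × 8) / 2 = 36.

36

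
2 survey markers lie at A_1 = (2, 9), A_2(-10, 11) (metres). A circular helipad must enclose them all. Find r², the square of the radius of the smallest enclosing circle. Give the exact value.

37

The smallest circle enclosing two points has them as diameter endpoints.
Centre = midpoint = (-4, 10); r² = |A_1A_2|²/4 = 148/4 = 37.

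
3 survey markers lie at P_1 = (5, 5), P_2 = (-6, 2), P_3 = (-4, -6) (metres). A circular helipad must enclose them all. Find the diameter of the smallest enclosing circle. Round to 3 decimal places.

14.213

Side lengths²: P_1P_2² = 130, P_1P_3² = 202, P_2P_3² = 68.
Since P_1P_3² = 202 ≥ 130 + 68 = 198, the angle opposite P_1P_3 is not acute, so the smallest enclosing circle has P_1P_3 as diameter.
Centre = midpoint of P_1P_3 = (0.5, -0.5), r² = 202/4 = 50.5.
Diameter = 2r = 2√(50.5) ≈ 14.213.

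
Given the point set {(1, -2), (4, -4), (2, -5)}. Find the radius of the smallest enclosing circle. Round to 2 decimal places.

1.82

Call the three points A, B, C in the order given.
Side lengths²: AB² = 13, AC² = 10, BC² = 5.
Since AB² = 13 < 10 + 5 = 15, the triangle is acute, so the smallest enclosing circle is the circumcircle.
Circumcentre = (33/14, -45/14), r² = 325/98.
r = √(325/98) ≈ 1.82.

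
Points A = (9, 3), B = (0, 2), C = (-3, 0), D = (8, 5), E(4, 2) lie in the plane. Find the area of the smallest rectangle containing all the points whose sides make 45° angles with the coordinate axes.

72

In coordinates u = x + y, v = x − y the rectangle is axis-aligned; the map (x,y)→(u,v) scales areas by 2.
u-values: 12, 2, -3, 13, 6; range = 13 − (-3) = 16.
v-values: 6, -2, -3, 3, 2; range = 6 − (-3) = 9.
Area = (16 × 9) / 2 = 72.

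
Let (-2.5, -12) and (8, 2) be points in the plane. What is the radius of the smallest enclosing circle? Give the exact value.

8.75

The smallest circle enclosing two points has them as diameter endpoints.
Centre = midpoint = (2.75, -5); r² = |(-2.5, -12)−(8, 2)|²/4 = 306.25/4 = 76.5625.
r = √(76.5625) = 8.75.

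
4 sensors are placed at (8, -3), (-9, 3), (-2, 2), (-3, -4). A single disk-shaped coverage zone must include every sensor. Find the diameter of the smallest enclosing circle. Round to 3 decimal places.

A smallest enclosing disk is always determined by at most three of the input points on its boundary.
The farthest pair is (8, -3)–(-9, 3) with squared distance 325. The circle on this segment as diameter has centre (-0.5, 0) and r² = 325/4 = 81.25.
Check (-2, 2): distance² to centre = 6.25 ≤ 81.25, so it lies inside.
All remaining points lie in this disk, and no smaller disk contains both endpoints, so this is the minimum enclosing circle.
Diameter = 2r = 2√(81.25) ≈ 18.028.

18.028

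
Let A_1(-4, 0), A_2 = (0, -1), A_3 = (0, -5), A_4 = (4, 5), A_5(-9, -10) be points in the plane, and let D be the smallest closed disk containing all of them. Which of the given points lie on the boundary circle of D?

A_4, A_5

The minimum enclosing circle of a finite set is fixed by two of the points (as a diameter) or three (as a circumcircle).
The farthest pair is A_4–A_5 with squared distance 394. The circle on this segment as diameter has centre (-2.5, -2.5) and r² = 394/4 = 98.5.
Check A_1: distance² to centre = 8.5 ≤ 98.5, so it lies inside.
All remaining points lie in this disk, and no smaller disk contains both endpoints, so this is the minimum enclosing circle.
The points at distance exactly r from the centre are A_4, A_5 — 2 points.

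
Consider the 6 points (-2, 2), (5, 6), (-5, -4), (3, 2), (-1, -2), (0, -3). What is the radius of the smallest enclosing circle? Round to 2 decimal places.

7.07

The farthest pair is (5, 6)–(-5, -4) with squared distance 200. The circle on this segment as diameter has centre (0, 1) and r² = 200/4 = 50.
Check (-2, 2): distance² to centre = 5 ≤ 50, so it lies inside.
All remaining points lie in this disk, and no smaller disk contains both endpoints, so this is the minimum enclosing circle.
r = √50 ≈ 7.07.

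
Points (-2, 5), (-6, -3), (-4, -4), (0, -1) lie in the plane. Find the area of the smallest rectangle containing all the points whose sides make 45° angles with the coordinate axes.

In coordinates u = x + y, v = x − y the rectangle is axis-aligned; the map (x,y)→(u,v) scales areas by 2.
u-values: 3, -9, -8, -1; range = 3 − (-9) = 12.
v-values: -7, -3, 0, 1; range = 1 − (-7) = 8.
Area = (12 × 8) / 2 = 48.

48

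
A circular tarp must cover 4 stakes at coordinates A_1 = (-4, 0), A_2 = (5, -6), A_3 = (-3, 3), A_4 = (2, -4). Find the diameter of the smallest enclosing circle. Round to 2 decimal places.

12.04

A smallest enclosing disk is always determined by at most three of the input points on its boundary.
The farthest pair is A_2–A_3 with squared distance 145. The circle on this segment as diameter has centre (1, -1.5) and r² = 145/4 = 36.25.
Check A_1: distance² to centre = 27.25 ≤ 36.25, so it lies inside.
All remaining points lie in this disk, and no smaller disk contains both endpoints, so this is the minimum enclosing circle.
Diameter = 2r = 2√(36.25) ≈ 12.04.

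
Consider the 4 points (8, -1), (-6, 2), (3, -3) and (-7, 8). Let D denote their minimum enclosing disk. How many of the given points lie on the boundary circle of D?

A smallest enclosing disk is always determined by at most three of the input points on its boundary.
The farthest pair is (8, -1)–(-7, 8) with squared distance 306. The circle on this segment as diameter has centre (0.5, 3.5) and r² = 306/4 = 76.5.
Check (-6, 2): distance² to centre = 44.5 ≤ 76.5, so it lies inside.
All remaining points lie in this disk, and no smaller disk contains both endpoints, so this is the minimum enclosing circle.
The points at distance exactly r from the centre are (8, -1), (-7, 8) — 2 points.

2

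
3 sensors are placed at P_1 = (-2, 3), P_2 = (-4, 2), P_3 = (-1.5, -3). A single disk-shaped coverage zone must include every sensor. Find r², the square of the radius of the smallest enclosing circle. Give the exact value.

Side lengths²: P_1P_2² = 5, P_1P_3² = 36.25, P_2P_3² = 31.25.
Since P_1P_3² = 36.25 ≥ 31.25 + 5 = 36.25, the angle opposite P_1P_3 is not acute, so the smallest enclosing circle has P_1P_3 as diameter.
Centre = midpoint of P_1P_3 = (-1.75, 0), r² = 36.25/4 = 9.0625.

9.0625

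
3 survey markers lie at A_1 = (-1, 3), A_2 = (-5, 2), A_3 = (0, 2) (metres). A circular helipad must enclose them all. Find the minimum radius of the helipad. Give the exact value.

Side lengths²: A_1A_2² = 17, A_1A_3² = 2, A_2A_3² = 25.
Since A_2A_3² = 25 ≥ 17 + 2 = 19, the angle opposite A_2A_3 is not acute, so the smallest enclosing circle has A_2A_3 as diameter.
Centre = midpoint of A_2A_3 = (-2.5, 2), r² = 25/4 = 6.25.
r = √(6.25) = 2.5.

2.5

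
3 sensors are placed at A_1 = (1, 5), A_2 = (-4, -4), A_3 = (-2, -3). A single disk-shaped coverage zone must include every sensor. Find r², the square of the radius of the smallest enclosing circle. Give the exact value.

26.5

Side lengths²: A_1A_2² = 106, A_1A_3² = 73, A_2A_3² = 5.
Since A_1A_2² = 106 ≥ 73 + 5 = 78, the angle opposite A_1A_2 is not acute, so the smallest enclosing circle has A_1A_2 as diameter.
Centre = midpoint of A_1A_2 = (-1.5, 0.5), r² = 106/4 = 26.5.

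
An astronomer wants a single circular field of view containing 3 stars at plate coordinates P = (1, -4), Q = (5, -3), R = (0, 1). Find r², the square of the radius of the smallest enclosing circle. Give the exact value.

9061/882

Side lengths²: PQ² = 17, PR² = 26, QR² = 41.
Since QR² = 41 < 26 + 17 = 43, the triangle is acute, so the smallest enclosing circle is the circumcircle.
Circumcentre = (101/42, -47/42), r² = 9061/882.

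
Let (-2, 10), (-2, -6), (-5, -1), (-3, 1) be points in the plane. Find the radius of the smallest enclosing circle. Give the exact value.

8

The farthest pair is (-2, 10)–(-2, -6) with squared distance 256. The circle on this segment as diameter has centre (-2, 2) and r² = 256/4 = 64.
Check (-5, -1): distance² to centre = 18 ≤ 64, so it lies inside.
All remaining points lie in this disk, and no smaller disk contains both endpoints, so this is the minimum enclosing circle.
r = √64 = 8.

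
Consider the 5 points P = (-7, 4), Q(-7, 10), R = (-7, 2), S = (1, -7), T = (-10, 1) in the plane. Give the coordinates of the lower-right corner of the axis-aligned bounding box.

x-range [-10, 1], y-range [-7, 10].
The lower-right corner is (1, -7).

(1, -7)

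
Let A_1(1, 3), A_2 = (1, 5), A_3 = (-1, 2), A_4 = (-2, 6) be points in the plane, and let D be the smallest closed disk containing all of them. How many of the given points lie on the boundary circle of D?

The minimum enclosing circle is determined by three boundary points: A_1, A_3, A_4.
Their circumcentre is (-5/6, 25/6) with r² = 85/18.
The farthest remaining point A_2 is at distance² 73/18 ≤ 85/18.
The points at distance exactly r from the centre are A_1, A_3, A_4 — 3 points.

3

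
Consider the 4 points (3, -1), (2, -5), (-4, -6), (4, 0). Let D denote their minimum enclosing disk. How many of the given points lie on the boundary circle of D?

The minimum enclosing circle of a finite set is fixed by two of the points (as a diameter) or three (as a circumcircle).
The farthest pair is (-4, -6)–(4, 0) with squared distance 100. The circle on this segment as diameter has centre (0, -3) and r² = 100/4 = 25.
Check (3, -1): distance² to centre = 13 ≤ 25, so it lies inside.
All remaining points lie in this disk, and no smaller disk contains both endpoints, so this is the minimum enclosing circle.
The points at distance exactly r from the centre are (-4, -6), (4, 0) — 2 points.

2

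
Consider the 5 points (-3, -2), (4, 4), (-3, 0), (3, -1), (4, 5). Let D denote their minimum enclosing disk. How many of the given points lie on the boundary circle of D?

2

The farthest pair is (-3, -2)–(4, 5) with squared distance 98. The circle on this segment as diameter has centre (0.5, 1.5) and r² = 98/4 = 24.5.
Check (4, 4): distance² to centre = 18.5 ≤ 24.5, so it lies inside.
All remaining points lie in this disk, and no smaller disk contains both endpoints, so this is the minimum enclosing circle.
The points at distance exactly r from the centre are (-3, -2), (4, 5) — 2 points.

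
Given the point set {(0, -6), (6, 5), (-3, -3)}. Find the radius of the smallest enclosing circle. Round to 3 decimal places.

Call the three points A, B, C in the order given.
Side lengths²: AB² = 157, AC² = 18, BC² = 145.
Since AB² = 157 < 145 + 18 = 163, the triangle is acute, so the smallest enclosing circle is the circumcircle.
Circumcentre = (91/34, -11/34), r² = 22765/578.
r = √(22765/578) ≈ 6.276.

6.276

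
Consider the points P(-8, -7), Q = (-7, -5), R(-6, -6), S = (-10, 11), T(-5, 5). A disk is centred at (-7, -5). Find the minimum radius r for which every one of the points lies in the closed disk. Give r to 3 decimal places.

16.279

The required radius is the distance from (-7, -5) to the farthest point.
Squared distances: 5, 0, 2, 265, 104.
Maximum is 265, attained at S.
r = √265 ≈ 16.279.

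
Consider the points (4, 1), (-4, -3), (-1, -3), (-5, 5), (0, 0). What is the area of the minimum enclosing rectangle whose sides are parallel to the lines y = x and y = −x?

78

In coordinates u = x + y, v = x − y the rectangle is axis-aligned; the map (x,y)→(u,v) scales areas by 2.
u-values: 5, -7, -4, 0, 0; range = 5 − (-7) = 12.
v-values: 3, -1, 2, -10, 0; range = 3 − (-10) = 13.
Area = (12 × 13) / 2 = 78.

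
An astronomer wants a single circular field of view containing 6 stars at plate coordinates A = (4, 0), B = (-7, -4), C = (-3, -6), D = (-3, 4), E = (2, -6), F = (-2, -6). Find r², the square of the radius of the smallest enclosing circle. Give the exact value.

44525/1296

A smallest enclosing disk is always determined by at most three of the input points on its boundary.
The minimum enclosing circle is determined by three boundary points: A, B, D.
Their circumcentre is (-29/18, -61/36) with r² = 44525/1296.
The farthest remaining point E is at distance² 40925/1296 ≤ 44525/1296.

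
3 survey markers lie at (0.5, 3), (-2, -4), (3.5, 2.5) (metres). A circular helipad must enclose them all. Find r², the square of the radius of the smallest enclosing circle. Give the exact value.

Call the three points A, B, C in the order given.
Side lengths²: AB² = 55.25, AC² = 9.25, BC² = 72.5.
Since BC² = 72.5 ≥ 55.25 + 9.25 = 64.5, the angle opposite BC is not acute, so the smallest enclosing circle has BC as diameter.
Centre = midpoint of BC = (0.75, -0.75), r² = 72.5/4 = 18.125.

18.125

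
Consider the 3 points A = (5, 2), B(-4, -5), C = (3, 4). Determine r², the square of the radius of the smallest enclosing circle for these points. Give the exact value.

33.0078125

Side lengths²: AB² = 130, AC² = 8, BC² = 130.
Since BC² = 130 < 130 + 8 = 138, the triangle is acute, so the smallest enclosing circle is the circumcircle.
Circumcentre = (0.0625, -0.9375), r² = 33.0078125.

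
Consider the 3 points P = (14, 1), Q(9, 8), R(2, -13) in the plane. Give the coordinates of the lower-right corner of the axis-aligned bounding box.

x-range [2, 14], y-range [-13, 8].
The lower-right corner is (14, -13).

(14, -13)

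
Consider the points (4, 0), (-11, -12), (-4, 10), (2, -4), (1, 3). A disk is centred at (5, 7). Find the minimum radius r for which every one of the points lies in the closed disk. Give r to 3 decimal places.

The required radius is the distance from (5, 7) to the farthest point.
Squared distances: 50, 617, 90, 130, 32.
Maximum is 617, attained at (-11, -12).
r = √617 ≈ 24.839.

24.839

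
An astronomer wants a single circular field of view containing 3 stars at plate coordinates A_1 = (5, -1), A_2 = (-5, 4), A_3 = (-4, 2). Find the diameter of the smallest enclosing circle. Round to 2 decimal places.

Side lengths²: A_1A_2² = 125, A_1A_3² = 90, A_2A_3² = 5.
Since A_1A_2² = 125 ≥ 90 + 5 = 95, the angle opposite A_1A_2 is not acute, so the smallest enclosing circle has A_1A_2 as diameter.
Centre = midpoint of A_1A_2 = (0, 1.5), r² = 125/4 = 31.25.
Diameter = 2r = 2√(31.25) ≈ 11.18.

11.18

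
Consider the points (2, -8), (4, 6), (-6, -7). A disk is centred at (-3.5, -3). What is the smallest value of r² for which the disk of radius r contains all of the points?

137.25

The required radius is the distance from (-3.5, -3) to the farthest point.
Squared distances: 55.25, 137.25, 22.25.
Maximum is 137.25, attained at (4, 6).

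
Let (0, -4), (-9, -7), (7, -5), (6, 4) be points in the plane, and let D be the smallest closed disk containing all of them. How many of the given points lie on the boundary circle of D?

By Welzl's lemma the MEC is supported by two points (diametrically opposite) or three points (on a circumcircle).
The farthest pair is (-9, -7)–(6, 4) with squared distance 346. The circle on this segment as diameter has centre (-1.5, -1.5) and r² = 346/4 = 86.5.
Check (0, -4): distance² to centre = 8.5 ≤ 86.5, so it lies inside.
All remaining points lie in this disk, and no smaller disk contains both endpoints, so this is the minimum enclosing circle.
The points at distance exactly r from the centre are (-9, -7), (6, 4) — 2 points.

2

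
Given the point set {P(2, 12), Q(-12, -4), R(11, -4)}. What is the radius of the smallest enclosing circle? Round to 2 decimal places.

Side lengths²: PQ² = 452, PR² = 337, QR² = 529.
Since QR² = 529 < 452 + 337 = 789, the triangle is acute, so the smallest enclosing circle is the circumcircle.
Circumcentre = (-0.5, 0.0625), r² = 148.75390625.
r = √(148.75390625) ≈ 12.20.

12.20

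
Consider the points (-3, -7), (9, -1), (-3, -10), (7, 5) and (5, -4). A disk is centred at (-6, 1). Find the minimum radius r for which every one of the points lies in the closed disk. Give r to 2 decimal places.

15.13

The required radius is the distance from (-6, 1) to the farthest point.
Squared distances: 73, 229, 130, 185, 146.
Maximum is 229, attained at (9, -1).
r = √229 ≈ 15.13.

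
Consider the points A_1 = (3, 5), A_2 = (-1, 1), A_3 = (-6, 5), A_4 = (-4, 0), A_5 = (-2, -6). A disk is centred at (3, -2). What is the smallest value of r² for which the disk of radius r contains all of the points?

130

The required radius is the distance from (3, -2) to the farthest point.
Squared distances: 49, 25, 130, 53, 41.
Maximum is 130, attained at A_3.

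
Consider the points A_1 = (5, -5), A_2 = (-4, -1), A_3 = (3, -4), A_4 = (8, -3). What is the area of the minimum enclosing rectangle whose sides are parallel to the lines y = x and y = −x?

In coordinates u = x + y, v = x − y the rectangle is axis-aligned; the map (x,y)→(u,v) scales areas by 2.
u-values: 0, -5, -1, 5; range = 5 − (-5) = 10.
v-values: 10, -3, 7, 11; range = 11 − (-3) = 14.
Area = (10 × 14) / 2 = 70.

70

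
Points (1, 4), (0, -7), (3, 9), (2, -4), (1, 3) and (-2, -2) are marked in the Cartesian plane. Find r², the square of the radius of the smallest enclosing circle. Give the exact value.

The minimum enclosing circle of a finite set is fixed by two of the points (as a diameter) or three (as a circumcircle).
The farthest pair is (0, -7)–(3, 9) with squared distance 265. The circle on this segment as diameter has centre (1.5, 1) and r² = 265/4 = 66.25.
Check (1, 4): distance² to centre = 9.25 ≤ 66.25, so it lies inside.
All remaining points lie in this disk, and no smaller disk contains both endpoints, so this is the minimum enclosing circle.

66.25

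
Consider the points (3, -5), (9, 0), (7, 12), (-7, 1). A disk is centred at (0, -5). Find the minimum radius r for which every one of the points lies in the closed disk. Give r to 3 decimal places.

18.385

The required radius is the distance from (0, -5) to the farthest point.
Squared distances: 9, 106, 338, 85.
Maximum is 338, attained at (7, 12).
r = √338 ≈ 18.385.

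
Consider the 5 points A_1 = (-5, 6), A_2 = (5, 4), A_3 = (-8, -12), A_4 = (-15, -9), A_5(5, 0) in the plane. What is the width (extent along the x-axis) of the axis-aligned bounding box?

20

max x = 5, min x = -15, so width = 20.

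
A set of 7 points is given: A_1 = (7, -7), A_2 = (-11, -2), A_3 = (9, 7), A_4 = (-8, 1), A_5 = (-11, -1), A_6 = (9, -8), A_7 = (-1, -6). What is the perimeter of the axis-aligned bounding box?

Width = max x − min x = 9 − (-11) = 20.
Height = max y − min y = 7 − (-8) = 15.
Perimeter = 2(20 + 15) = 70.

70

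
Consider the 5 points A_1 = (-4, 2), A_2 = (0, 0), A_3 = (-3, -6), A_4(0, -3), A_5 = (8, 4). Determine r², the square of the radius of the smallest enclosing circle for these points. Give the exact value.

55.25

A smallest enclosing disk is always determined by at most three of the input points on its boundary.
The farthest pair is A_3–A_5 with squared distance 221. The circle on this segment as diameter has centre (2.5, -1) and r² = 221/4 = 55.25.
Check A_1: distance² to centre = 51.25 ≤ 55.25, so it lies inside.
All remaining points lie in this disk, and no smaller disk contains both endpoints, so this is the minimum enclosing circle.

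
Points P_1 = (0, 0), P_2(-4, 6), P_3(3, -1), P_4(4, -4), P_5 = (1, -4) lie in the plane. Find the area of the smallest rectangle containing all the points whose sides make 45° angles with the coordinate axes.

In coordinates u = x + y, v = x − y the rectangle is axis-aligned; the map (x,y)→(u,v) scales areas by 2.
u-values: 0, 2, 2, 0, -3; range = 2 − (-3) = 5.
v-values: 0, -10, 4, 8, 5; range = 8 − (-10) = 18.
Area = (5 × 18) / 2 = 45.

45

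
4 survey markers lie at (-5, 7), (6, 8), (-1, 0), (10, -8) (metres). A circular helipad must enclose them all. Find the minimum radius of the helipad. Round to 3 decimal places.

The farthest pair is (-5, 7)–(10, -8) with squared distance 450. The circle on this segment as diameter has centre (2.5, -0.5) and r² = 450/4 = 112.5.
Check (6, 8): distance² to centre = 84.5 ≤ 112.5, so it lies inside.
All remaining points lie in this disk, and no smaller disk contains both endpoints, so this is the minimum enclosing circle.
r = √(112.5) ≈ 10.607.

10.607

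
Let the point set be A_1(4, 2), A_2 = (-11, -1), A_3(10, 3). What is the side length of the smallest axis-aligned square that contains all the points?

The bounding box has width 21 and height 4.
An axis-aligned square enclosing the set must have side ≥ max(width, height).
So the minimum side is max(21, 4) = 21.

21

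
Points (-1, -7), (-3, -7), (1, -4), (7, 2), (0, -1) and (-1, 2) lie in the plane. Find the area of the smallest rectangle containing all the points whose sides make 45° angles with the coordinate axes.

In coordinates u = x + y, v = x − y the rectangle is axis-aligned; the map (x,y)→(u,v) scales areas by 2.
u-values: -8, -10, -3, 9, -1, 1; range = 9 − (-10) = 19.
v-values: 6, 4, 5, 5, 1, -3; range = 6 − (-3) = 9.
Area = (19 × 9) / 2 = 85.5.

85.5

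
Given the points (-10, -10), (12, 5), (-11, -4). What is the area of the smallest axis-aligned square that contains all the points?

529

The bounding box has width 23 and height 15.
An axis-aligned square enclosing the set must have side ≥ max(width, height).
So the minimum side is max(23, 15) = 23.
Area = 23² = 529.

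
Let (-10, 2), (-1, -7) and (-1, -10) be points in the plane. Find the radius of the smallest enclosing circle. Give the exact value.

7.5

Call the three points A, B, C in the order given.
Side lengths²: AB² = 162, AC² = 225, BC² = 9.
Since AC² = 225 ≥ 162 + 9 = 171, the angle opposite AC is not acute, so the smallest enclosing circle has AC as diameter.
Centre = midpoint of AC = (-5.5, -4), r² = 225/4 = 56.25.
r = √(56.25) = 7.5.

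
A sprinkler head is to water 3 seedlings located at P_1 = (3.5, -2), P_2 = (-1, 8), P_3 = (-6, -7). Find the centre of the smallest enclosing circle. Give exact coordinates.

(-3.5, 0.5)

Side lengths²: P_1P_2² = 120.25, P_1P_3² = 115.25, P_2P_3² = 250.
Since P_2P_3² = 250 ≥ 120.25 + 115.25 = 235.5, the angle opposite P_2P_3 is not acute, so the smallest enclosing circle has P_2P_3 as diameter.
Centre = midpoint of P_2P_3 = (-3.5, 0.5), r² = 250/4 = 62.5.
Centre = (-3.5, 0.5).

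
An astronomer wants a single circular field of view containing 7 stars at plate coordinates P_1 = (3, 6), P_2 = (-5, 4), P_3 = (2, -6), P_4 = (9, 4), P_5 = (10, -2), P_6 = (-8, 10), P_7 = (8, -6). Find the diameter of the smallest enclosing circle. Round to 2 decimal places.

22.63

A smallest enclosing disk is always determined by at most three of the input points on its boundary.
The farthest pair is P_6–P_7 with squared distance 512. The circle on this segment as diameter has centre (0, 2) and r² = 512/4 = 128.
Check P_1: distance² to centre = 25 ≤ 128, so it lies inside.
All remaining points lie in this disk, and no smaller disk contains both endpoints, so this is the minimum enclosing circle.
Diameter = 2r = 2√128 ≈ 22.63.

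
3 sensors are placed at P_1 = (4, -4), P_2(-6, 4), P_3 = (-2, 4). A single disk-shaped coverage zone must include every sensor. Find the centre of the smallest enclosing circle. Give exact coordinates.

(-1, 0)

Side lengths²: P_1P_2² = 164, P_1P_3² = 100, P_2P_3² = 16.
Since P_1P_2² = 164 ≥ 100 + 16 = 116, the angle opposite P_1P_2 is not acute, so the smallest enclosing circle has P_1P_2 as diameter.
Centre = midpoint of P_1P_2 = (-1, 0), r² = 164/4 = 41.
Centre = (-1, 0).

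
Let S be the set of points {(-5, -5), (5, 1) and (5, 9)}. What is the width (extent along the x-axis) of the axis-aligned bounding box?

max x = 5, min x = -5, so width = 10.

10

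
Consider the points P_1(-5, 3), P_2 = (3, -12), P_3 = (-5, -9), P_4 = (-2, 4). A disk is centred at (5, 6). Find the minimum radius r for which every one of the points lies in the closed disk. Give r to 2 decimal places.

The required radius is the distance from (5, 6) to the farthest point.
Squared distances: 109, 328, 325, 53.
Maximum is 328, attained at P_2.
r = √328 ≈ 18.11.

18.11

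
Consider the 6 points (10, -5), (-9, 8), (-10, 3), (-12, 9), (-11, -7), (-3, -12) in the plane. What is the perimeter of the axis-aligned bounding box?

86

Width = max x − min x = 10 − (-12) = 22.
Height = max y − min y = 9 − (-12) = 21.
Perimeter = 2(22 + 21) = 86.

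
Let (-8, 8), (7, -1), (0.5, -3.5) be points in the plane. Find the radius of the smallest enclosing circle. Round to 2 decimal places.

Call the three points A, B, C in the order given.
Side lengths²: AB² = 306, AC² = 204.5, BC² = 48.5.
Since AB² = 306 ≥ 204.5 + 48.5 = 253, the angle opposite AB is not acute, so the smallest enclosing circle has AB as diameter.
Centre = midpoint of AB = (-0.5, 3.5), r² = 306/4 = 76.5.
r = √(76.5) ≈ 8.75.

8.75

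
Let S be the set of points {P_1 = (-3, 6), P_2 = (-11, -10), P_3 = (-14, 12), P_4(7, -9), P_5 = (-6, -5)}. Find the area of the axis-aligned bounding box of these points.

x ranges over [-14, 7], width 21.
y ranges over [-10, 12], height 22.
Area = 21 × 22 = 462.

462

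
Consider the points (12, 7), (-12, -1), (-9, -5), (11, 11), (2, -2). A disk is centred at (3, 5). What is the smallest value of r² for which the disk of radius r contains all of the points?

261

The required radius is the distance from (3, 5) to the farthest point.
Squared distances: 85, 261, 244, 100, 50.
Maximum is 261, attained at (-12, -1).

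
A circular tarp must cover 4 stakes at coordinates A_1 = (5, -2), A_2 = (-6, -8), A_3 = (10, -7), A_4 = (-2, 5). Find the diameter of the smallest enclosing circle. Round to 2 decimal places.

A smallest enclosing disk is always determined by at most three of the input points on its boundary.
The minimum enclosing circle is determined by three boundary points: A_2, A_3, A_4.
Their circumcentre is (59/34, -111/34) with r² = 47545/578.
The farthest remaining point A_1 is at distance² 7085/578 ≤ 47545/578.
Diameter = 2r = 2√(47545/578) ≈ 18.14.

18.14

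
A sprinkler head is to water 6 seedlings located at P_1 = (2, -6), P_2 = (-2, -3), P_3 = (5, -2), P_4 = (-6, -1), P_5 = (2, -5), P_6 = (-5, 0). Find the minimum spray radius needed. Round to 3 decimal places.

By Welzl's lemma the MEC is supported by two points (diametrically opposite) or three points (on a circumcircle).
The farthest pair is P_3–P_4 with squared distance 122. The circle on this segment as diameter has centre (-0.5, -1.5) and r² = 122/4 = 30.5.
Check P_1: distance² to centre = 26.5 ≤ 30.5, so it lies inside.
All remaining points lie in this disk, and no smaller disk contains both endpoints, so this is the minimum enclosing circle.
r = √(30.5) ≈ 5.523.

5.523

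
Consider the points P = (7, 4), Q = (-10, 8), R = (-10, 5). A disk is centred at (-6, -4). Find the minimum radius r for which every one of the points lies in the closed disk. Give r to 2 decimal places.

15.26

The required radius is the distance from (-6, -4) to the farthest point.
Squared distances: 233, 160, 97.
Maximum is 233, attained at P.
r = √233 ≈ 15.26.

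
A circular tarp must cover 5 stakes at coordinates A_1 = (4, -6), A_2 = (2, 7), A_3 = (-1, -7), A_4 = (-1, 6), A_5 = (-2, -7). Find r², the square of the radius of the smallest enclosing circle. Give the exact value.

53

By Welzl's lemma the MEC is supported by two points (diametrically opposite) or three points (on a circumcircle).
The farthest pair is A_2–A_5 with squared distance 212. The circle on this segment as diameter has centre (0, 0) and r² = 212/4 = 53.
Check A_1: distance² to centre = 52 ≤ 53, so it lies inside.
All remaining points lie in this disk, and no smaller disk contains both endpoints, so this is the minimum enclosing circle.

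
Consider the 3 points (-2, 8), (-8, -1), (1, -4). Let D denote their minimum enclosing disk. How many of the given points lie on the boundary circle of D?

3

Call the three points A, B, C in the order given.
Side lengths²: AB² = 117, AC² = 153, BC² = 90.
Since AC² = 153 < 117 + 90 = 207, the triangle is acute, so the smallest enclosing circle is the circumcircle.
Circumcentre = (-47/22, 35/22), r² = 9945/242.
The points at distance exactly r from the centre are (-2, 8), (-8, -1), (1, -4) — 3 points.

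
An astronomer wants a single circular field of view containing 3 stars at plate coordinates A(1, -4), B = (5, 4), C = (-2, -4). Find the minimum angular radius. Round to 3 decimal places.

5.315

Side lengths²: AB² = 80, AC² = 9, BC² = 113.
Since BC² = 113 ≥ 80 + 9 = 89, the angle opposite BC is not acute, so the smallest enclosing circle has BC as diameter.
Centre = midpoint of BC = (1.5, 0), r² = 113/4 = 28.25.
r = √(28.25) ≈ 5.315.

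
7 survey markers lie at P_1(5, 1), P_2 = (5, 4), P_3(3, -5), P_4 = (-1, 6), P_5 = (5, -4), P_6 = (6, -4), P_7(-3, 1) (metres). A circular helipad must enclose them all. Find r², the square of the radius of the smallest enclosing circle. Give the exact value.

37.25

The minimum enclosing circle of a finite set is fixed by two of the points (as a diameter) or three (as a circumcircle).
The farthest pair is P_4–P_6 with squared distance 149. The circle on this segment as diameter has centre (2.5, 1) and r² = 149/4 = 37.25.
Check P_1: distance² to centre = 6.25 ≤ 37.25, so it lies inside.
All remaining points lie in this disk, and no smaller disk contains both endpoints, so this is the minimum enclosing circle.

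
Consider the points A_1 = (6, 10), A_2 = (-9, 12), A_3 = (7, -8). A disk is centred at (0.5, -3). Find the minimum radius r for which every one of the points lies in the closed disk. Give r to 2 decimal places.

The required radius is the distance from (0.5, -3) to the farthest point.
Squared distances: 199.25, 315.25, 67.25.
Maximum is 315.25, attained at A_2.
r = √(315.25) ≈ 17.76.

17.76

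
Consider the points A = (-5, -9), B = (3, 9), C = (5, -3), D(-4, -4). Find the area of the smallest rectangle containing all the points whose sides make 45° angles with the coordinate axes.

In coordinates u = x + y, v = x − y the rectangle is axis-aligned; the map (x,y)→(u,v) scales areas by 2.
u-values: -14, 12, 2, -8; range = 12 − (-14) = 26.
v-values: 4, -6, 8, 0; range = 8 − (-6) = 14.
Area = (26 × 14) / 2 = 182.

182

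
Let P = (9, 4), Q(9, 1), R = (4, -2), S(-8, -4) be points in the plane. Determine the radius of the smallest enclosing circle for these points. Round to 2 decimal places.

9.39

By Welzl's lemma the MEC is supported by two points (diametrically opposite) or three points (on a circumcircle).
The farthest pair is P–S with squared distance 353. The circle on this segment as diameter has centre (0.5, 0) and r² = 353/4 = 88.25.
Check Q: distance² to centre = 73.25 ≤ 88.25, so it lies inside.
All remaining points lie in this disk, and no smaller disk contains both endpoints, so this is the minimum enclosing circle.
r = √(88.25) ≈ 9.39.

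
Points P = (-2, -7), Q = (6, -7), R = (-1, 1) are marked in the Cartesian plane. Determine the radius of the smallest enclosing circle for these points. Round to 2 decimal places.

5.36

Side lengths²: PQ² = 64, PR² = 65, QR² = 113.
Since QR² = 113 < 65 + 64 = 129, the triangle is acute, so the smallest enclosing circle is the circumcircle.
Circumcentre = (2, -3.4375), r² = 28.69140625.
r = √(28.69140625) ≈ 5.36.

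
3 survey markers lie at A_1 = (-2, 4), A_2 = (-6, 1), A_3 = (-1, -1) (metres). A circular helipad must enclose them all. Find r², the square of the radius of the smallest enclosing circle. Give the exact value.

Side lengths²: A_1A_2² = 25, A_1A_3² = 26, A_2A_3² = 29.
Since A_2A_3² = 29 < 26 + 25 = 51, the triangle is acute, so the smallest enclosing circle is the circumcircle.
Circumcentre = (-139/46, 55/46), r² = 9425/1058.

9425/1058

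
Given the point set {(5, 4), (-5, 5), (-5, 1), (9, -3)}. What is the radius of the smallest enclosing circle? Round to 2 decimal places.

8.06

The farthest pair is (-5, 5)–(9, -3) with squared distance 260. The circle on this segment as diameter has centre (2, 1) and r² = 260/4 = 65.
Check (5, 4): distance² to centre = 18 ≤ 65, so it lies inside.
All remaining points lie in this disk, and no smaller disk contains both endpoints, so this is the minimum enclosing circle.
r = √65 ≈ 8.06.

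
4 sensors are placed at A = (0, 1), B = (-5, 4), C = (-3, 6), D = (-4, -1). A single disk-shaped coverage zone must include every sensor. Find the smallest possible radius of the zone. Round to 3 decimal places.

3.546

A smallest enclosing disk is always determined by at most three of the input points on its boundary.
The minimum enclosing circle is determined by three boundary points: A, C, D.
Their circumcentre is (-42/13, 32/13) with r² = 2125/169.
The farthest remaining point B is at distance² 929/169 ≤ 2125/169.
r = √(2125/169) ≈ 3.546.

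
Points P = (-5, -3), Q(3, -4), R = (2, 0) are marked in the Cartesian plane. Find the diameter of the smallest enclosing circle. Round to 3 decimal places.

8.166

Side lengths²: PQ² = 65, PR² = 58, QR² = 17.
Since PQ² = 65 < 58 + 17 = 75, the triangle is acute, so the smallest enclosing circle is the circumcircle.
Circumcentre = (-57/62, -177/62), r² = 32045/1922.
Diameter = 2r = 2√(32045/1922) ≈ 8.166.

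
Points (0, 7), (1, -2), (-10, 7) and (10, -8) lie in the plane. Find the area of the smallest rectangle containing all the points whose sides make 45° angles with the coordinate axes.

In coordinates u = x + y, v = x − y the rectangle is axis-aligned; the map (x,y)→(u,v) scales areas by 2.
u-values: 7, -1, -3, 2; range = 7 − (-3) = 10.
v-values: -7, 3, -17, 18; range = 18 − (-17) = 35.
Area = (10 × 35) / 2 = 175.

175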